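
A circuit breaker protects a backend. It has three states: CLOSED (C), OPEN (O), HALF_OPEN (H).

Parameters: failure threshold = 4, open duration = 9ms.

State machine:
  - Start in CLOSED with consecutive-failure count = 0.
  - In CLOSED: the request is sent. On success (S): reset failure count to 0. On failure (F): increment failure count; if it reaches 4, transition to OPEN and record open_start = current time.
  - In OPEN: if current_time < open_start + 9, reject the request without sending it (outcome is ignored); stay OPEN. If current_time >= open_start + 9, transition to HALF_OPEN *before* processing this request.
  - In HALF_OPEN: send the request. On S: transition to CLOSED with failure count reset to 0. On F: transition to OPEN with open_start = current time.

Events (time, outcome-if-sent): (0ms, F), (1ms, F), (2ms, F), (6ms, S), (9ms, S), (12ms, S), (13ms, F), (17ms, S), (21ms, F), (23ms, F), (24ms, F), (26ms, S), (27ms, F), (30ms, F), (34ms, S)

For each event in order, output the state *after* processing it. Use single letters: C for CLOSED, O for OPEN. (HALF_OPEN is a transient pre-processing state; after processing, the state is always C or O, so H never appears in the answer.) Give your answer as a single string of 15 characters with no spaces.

Answer: CCCCCCCCCCCCCCC

Derivation:
State after each event:
  event#1 t=0ms outcome=F: state=CLOSED
  event#2 t=1ms outcome=F: state=CLOSED
  event#3 t=2ms outcome=F: state=CLOSED
  event#4 t=6ms outcome=S: state=CLOSED
  event#5 t=9ms outcome=S: state=CLOSED
  event#6 t=12ms outcome=S: state=CLOSED
  event#7 t=13ms outcome=F: state=CLOSED
  event#8 t=17ms outcome=S: state=CLOSED
  event#9 t=21ms outcome=F: state=CLOSED
  event#10 t=23ms outcome=F: state=CLOSED
  event#11 t=24ms outcome=F: state=CLOSED
  event#12 t=26ms outcome=S: state=CLOSED
  event#13 t=27ms outcome=F: state=CLOSED
  event#14 t=30ms outcome=F: state=CLOSED
  event#15 t=34ms outcome=S: state=CLOSED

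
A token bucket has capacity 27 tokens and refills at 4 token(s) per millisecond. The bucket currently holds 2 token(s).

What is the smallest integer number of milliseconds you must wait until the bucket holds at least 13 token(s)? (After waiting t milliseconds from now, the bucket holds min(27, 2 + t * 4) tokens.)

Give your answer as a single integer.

Answer: 3

Derivation:
Need 2 + t * 4 >= 13, so t >= 11/4.
Smallest integer t = ceil(11/4) = 3.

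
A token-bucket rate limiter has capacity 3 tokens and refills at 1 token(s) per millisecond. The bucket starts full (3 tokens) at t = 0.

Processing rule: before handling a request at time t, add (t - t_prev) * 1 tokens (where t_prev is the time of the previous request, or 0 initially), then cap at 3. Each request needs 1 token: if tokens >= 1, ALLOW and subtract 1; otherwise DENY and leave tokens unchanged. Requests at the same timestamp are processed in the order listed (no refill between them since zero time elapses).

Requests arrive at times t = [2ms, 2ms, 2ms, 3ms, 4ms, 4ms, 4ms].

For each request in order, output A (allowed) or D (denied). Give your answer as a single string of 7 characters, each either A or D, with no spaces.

Answer: AAAAADD

Derivation:
Simulating step by step:
  req#1 t=2ms: ALLOW
  req#2 t=2ms: ALLOW
  req#3 t=2ms: ALLOW
  req#4 t=3ms: ALLOW
  req#5 t=4ms: ALLOW
  req#6 t=4ms: DENY
  req#7 t=4ms: DENY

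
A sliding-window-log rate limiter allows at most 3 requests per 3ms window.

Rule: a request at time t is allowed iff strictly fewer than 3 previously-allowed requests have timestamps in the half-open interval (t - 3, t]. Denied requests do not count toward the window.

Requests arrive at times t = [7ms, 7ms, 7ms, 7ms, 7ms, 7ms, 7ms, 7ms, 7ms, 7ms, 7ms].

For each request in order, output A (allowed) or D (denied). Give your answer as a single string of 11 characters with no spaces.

Answer: AAADDDDDDDD

Derivation:
Tracking allowed requests in the window:
  req#1 t=7ms: ALLOW
  req#2 t=7ms: ALLOW
  req#3 t=7ms: ALLOW
  req#4 t=7ms: DENY
  req#5 t=7ms: DENY
  req#6 t=7ms: DENY
  req#7 t=7ms: DENY
  req#8 t=7ms: DENY
  req#9 t=7ms: DENY
  req#10 t=7ms: DENY
  req#11 t=7ms: DENY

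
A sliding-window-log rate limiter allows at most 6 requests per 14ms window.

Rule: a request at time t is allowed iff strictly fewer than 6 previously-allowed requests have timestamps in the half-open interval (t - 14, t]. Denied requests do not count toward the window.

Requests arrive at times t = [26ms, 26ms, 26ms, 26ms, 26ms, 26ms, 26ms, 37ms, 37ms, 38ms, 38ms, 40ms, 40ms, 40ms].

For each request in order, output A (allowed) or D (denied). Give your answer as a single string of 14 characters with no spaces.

Tracking allowed requests in the window:
  req#1 t=26ms: ALLOW
  req#2 t=26ms: ALLOW
  req#3 t=26ms: ALLOW
  req#4 t=26ms: ALLOW
  req#5 t=26ms: ALLOW
  req#6 t=26ms: ALLOW
  req#7 t=26ms: DENY
  req#8 t=37ms: DENY
  req#9 t=37ms: DENY
  req#10 t=38ms: DENY
  req#11 t=38ms: DENY
  req#12 t=40ms: ALLOW
  req#13 t=40ms: ALLOW
  req#14 t=40ms: ALLOW

Answer: AAAAAADDDDDAAA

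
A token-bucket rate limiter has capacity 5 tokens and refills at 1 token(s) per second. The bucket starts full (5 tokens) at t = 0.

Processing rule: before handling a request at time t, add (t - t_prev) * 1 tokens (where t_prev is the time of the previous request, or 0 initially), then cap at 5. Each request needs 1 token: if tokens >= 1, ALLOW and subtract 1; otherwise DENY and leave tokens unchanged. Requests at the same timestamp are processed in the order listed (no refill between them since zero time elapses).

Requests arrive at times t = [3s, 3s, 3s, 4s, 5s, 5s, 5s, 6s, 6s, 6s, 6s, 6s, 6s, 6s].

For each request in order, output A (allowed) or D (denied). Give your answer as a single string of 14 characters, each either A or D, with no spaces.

Answer: AAAAAAAADDDDDD

Derivation:
Simulating step by step:
  req#1 t=3s: ALLOW
  req#2 t=3s: ALLOW
  req#3 t=3s: ALLOW
  req#4 t=4s: ALLOW
  req#5 t=5s: ALLOW
  req#6 t=5s: ALLOW
  req#7 t=5s: ALLOW
  req#8 t=6s: ALLOW
  req#9 t=6s: DENY
  req#10 t=6s: DENY
  req#11 t=6s: DENY
  req#12 t=6s: DENY
  req#13 t=6s: DENY
  req#14 t=6s: DENY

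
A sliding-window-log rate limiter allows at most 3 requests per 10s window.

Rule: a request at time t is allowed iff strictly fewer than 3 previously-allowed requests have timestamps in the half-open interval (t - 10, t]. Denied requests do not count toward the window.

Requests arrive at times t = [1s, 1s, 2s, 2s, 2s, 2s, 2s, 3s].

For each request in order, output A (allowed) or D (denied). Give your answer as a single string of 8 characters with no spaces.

Tracking allowed requests in the window:
  req#1 t=1s: ALLOW
  req#2 t=1s: ALLOW
  req#3 t=2s: ALLOW
  req#4 t=2s: DENY
  req#5 t=2s: DENY
  req#6 t=2s: DENY
  req#7 t=2s: DENY
  req#8 t=3s: DENY

Answer: AAADDDDD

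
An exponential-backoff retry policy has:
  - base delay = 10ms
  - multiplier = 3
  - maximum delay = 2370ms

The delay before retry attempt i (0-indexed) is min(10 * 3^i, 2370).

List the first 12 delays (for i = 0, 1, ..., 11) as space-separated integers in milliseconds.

Computing each delay:
  i=0: min(10*3^0, 2370) = 10
  i=1: min(10*3^1, 2370) = 30
  i=2: min(10*3^2, 2370) = 90
  i=3: min(10*3^3, 2370) = 270
  i=4: min(10*3^4, 2370) = 810
  i=5: min(10*3^5, 2370) = 2370
  i=6: min(10*3^6, 2370) = 2370
  i=7: min(10*3^7, 2370) = 2370
  i=8: min(10*3^8, 2370) = 2370
  i=9: min(10*3^9, 2370) = 2370
  i=10: min(10*3^10, 2370) = 2370
  i=11: min(10*3^11, 2370) = 2370

Answer: 10 30 90 270 810 2370 2370 2370 2370 2370 2370 2370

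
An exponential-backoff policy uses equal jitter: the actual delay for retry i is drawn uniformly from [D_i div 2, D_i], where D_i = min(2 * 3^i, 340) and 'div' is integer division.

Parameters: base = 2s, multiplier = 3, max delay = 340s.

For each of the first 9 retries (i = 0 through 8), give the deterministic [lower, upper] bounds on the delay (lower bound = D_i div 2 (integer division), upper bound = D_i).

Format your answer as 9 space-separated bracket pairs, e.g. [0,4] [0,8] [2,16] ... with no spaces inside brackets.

Answer: [1,2] [3,6] [9,18] [27,54] [81,162] [170,340] [170,340] [170,340] [170,340]

Derivation:
Computing bounds per retry:
  i=0: D_i=min(2*3^0,340)=2, bounds=[1,2]
  i=1: D_i=min(2*3^1,340)=6, bounds=[3,6]
  i=2: D_i=min(2*3^2,340)=18, bounds=[9,18]
  i=3: D_i=min(2*3^3,340)=54, bounds=[27,54]
  i=4: D_i=min(2*3^4,340)=162, bounds=[81,162]
  i=5: D_i=min(2*3^5,340)=340, bounds=[170,340]
  i=6: D_i=min(2*3^6,340)=340, bounds=[170,340]
  i=7: D_i=min(2*3^7,340)=340, bounds=[170,340]
  i=8: D_i=min(2*3^8,340)=340, bounds=[170,340]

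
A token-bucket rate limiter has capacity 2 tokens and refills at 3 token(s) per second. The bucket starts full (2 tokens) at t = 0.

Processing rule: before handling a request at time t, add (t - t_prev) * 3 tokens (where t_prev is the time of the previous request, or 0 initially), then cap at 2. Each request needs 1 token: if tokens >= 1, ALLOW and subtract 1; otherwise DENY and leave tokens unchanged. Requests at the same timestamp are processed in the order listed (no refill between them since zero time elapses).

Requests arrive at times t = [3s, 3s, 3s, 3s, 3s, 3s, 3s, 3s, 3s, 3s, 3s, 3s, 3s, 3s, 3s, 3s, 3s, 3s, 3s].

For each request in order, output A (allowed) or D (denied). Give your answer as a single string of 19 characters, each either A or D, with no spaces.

Answer: AADDDDDDDDDDDDDDDDD

Derivation:
Simulating step by step:
  req#1 t=3s: ALLOW
  req#2 t=3s: ALLOW
  req#3 t=3s: DENY
  req#4 t=3s: DENY
  req#5 t=3s: DENY
  req#6 t=3s: DENY
  req#7 t=3s: DENY
  req#8 t=3s: DENY
  req#9 t=3s: DENY
  req#10 t=3s: DENY
  req#11 t=3s: DENY
  req#12 t=3s: DENY
  req#13 t=3s: DENY
  req#14 t=3s: DENY
  req#15 t=3s: DENY
  req#16 t=3s: DENY
  req#17 t=3s: DENY
  req#18 t=3s: DENY
  req#19 t=3s: DENY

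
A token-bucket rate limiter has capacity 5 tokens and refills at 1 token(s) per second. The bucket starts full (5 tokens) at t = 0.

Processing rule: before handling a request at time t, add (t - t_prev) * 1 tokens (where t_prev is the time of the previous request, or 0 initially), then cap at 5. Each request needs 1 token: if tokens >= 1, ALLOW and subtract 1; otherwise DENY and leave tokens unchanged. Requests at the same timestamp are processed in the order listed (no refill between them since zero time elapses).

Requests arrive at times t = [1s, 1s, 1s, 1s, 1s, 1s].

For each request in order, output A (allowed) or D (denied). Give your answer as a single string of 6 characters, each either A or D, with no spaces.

Answer: AAAAAD

Derivation:
Simulating step by step:
  req#1 t=1s: ALLOW
  req#2 t=1s: ALLOW
  req#3 t=1s: ALLOW
  req#4 t=1s: ALLOW
  req#5 t=1s: ALLOW
  req#6 t=1s: DENY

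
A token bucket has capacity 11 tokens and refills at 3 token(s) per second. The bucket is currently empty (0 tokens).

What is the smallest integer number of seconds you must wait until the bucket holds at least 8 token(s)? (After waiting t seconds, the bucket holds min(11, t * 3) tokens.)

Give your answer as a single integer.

Answer: 3

Derivation:
Need t * 3 >= 8, so t >= 8/3.
Smallest integer t = ceil(8/3) = 3.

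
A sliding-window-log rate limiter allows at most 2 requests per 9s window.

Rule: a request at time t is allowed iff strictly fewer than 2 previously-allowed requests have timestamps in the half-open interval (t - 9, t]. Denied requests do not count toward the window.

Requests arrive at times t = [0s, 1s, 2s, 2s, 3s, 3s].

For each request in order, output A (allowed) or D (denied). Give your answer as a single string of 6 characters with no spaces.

Tracking allowed requests in the window:
  req#1 t=0s: ALLOW
  req#2 t=1s: ALLOW
  req#3 t=2s: DENY
  req#4 t=2s: DENY
  req#5 t=3s: DENY
  req#6 t=3s: DENY

Answer: AADDDD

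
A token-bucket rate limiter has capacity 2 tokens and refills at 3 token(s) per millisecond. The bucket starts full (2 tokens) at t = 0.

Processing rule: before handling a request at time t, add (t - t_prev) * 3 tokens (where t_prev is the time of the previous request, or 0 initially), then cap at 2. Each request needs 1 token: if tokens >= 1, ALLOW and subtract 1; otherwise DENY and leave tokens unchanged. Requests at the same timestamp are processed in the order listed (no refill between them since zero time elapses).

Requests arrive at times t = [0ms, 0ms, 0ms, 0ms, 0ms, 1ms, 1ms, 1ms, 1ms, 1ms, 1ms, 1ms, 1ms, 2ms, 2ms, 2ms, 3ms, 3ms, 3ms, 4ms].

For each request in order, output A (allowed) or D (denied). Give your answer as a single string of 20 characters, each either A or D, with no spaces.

Simulating step by step:
  req#1 t=0ms: ALLOW
  req#2 t=0ms: ALLOW
  req#3 t=0ms: DENY
  req#4 t=0ms: DENY
  req#5 t=0ms: DENY
  req#6 t=1ms: ALLOW
  req#7 t=1ms: ALLOW
  req#8 t=1ms: DENY
  req#9 t=1ms: DENY
  req#10 t=1ms: DENY
  req#11 t=1ms: DENY
  req#12 t=1ms: DENY
  req#13 t=1ms: DENY
  req#14 t=2ms: ALLOW
  req#15 t=2ms: ALLOW
  req#16 t=2ms: DENY
  req#17 t=3ms: ALLOW
  req#18 t=3ms: ALLOW
  req#19 t=3ms: DENY
  req#20 t=4ms: ALLOW

Answer: AADDDAADDDDDDAADAADA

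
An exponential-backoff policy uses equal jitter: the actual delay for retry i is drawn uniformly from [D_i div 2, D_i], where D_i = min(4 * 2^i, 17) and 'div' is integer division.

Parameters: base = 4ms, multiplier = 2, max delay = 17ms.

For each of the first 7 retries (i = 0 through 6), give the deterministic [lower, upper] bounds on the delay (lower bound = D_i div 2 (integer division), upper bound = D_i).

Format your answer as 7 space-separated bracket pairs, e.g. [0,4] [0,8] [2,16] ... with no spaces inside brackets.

Answer: [2,4] [4,8] [8,16] [8,17] [8,17] [8,17] [8,17]

Derivation:
Computing bounds per retry:
  i=0: D_i=min(4*2^0,17)=4, bounds=[2,4]
  i=1: D_i=min(4*2^1,17)=8, bounds=[4,8]
  i=2: D_i=min(4*2^2,17)=16, bounds=[8,16]
  i=3: D_i=min(4*2^3,17)=17, bounds=[8,17]
  i=4: D_i=min(4*2^4,17)=17, bounds=[8,17]
  i=5: D_i=min(4*2^5,17)=17, bounds=[8,17]
  i=6: D_i=min(4*2^6,17)=17, bounds=[8,17]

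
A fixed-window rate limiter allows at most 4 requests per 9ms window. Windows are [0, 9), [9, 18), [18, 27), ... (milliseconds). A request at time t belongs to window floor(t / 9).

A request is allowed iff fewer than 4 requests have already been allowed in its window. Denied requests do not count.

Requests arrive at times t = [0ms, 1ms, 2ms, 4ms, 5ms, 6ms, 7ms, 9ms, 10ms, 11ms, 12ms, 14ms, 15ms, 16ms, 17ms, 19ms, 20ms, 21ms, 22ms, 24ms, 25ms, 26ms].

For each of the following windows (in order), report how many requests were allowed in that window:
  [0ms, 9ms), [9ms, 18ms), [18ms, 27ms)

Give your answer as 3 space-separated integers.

Answer: 4 4 4

Derivation:
Processing requests:
  req#1 t=0ms (window 0): ALLOW
  req#2 t=1ms (window 0): ALLOW
  req#3 t=2ms (window 0): ALLOW
  req#4 t=4ms (window 0): ALLOW
  req#5 t=5ms (window 0): DENY
  req#6 t=6ms (window 0): DENY
  req#7 t=7ms (window 0): DENY
  req#8 t=9ms (window 1): ALLOW
  req#9 t=10ms (window 1): ALLOW
  req#10 t=11ms (window 1): ALLOW
  req#11 t=12ms (window 1): ALLOW
  req#12 t=14ms (window 1): DENY
  req#13 t=15ms (window 1): DENY
  req#14 t=16ms (window 1): DENY
  req#15 t=17ms (window 1): DENY
  req#16 t=19ms (window 2): ALLOW
  req#17 t=20ms (window 2): ALLOW
  req#18 t=21ms (window 2): ALLOW
  req#19 t=22ms (window 2): ALLOW
  req#20 t=24ms (window 2): DENY
  req#21 t=25ms (window 2): DENY
  req#22 t=26ms (window 2): DENY

Allowed counts by window: 4 4 4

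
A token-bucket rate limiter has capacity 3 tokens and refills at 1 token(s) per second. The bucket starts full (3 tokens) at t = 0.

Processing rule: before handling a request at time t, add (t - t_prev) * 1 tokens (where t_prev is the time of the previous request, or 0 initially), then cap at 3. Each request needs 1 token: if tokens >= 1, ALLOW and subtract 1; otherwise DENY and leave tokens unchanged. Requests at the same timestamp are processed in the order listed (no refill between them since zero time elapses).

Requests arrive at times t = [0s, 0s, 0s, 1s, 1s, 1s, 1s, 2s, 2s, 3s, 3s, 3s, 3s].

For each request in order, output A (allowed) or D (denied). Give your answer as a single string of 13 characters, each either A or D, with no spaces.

Answer: AAAADDDADADDD

Derivation:
Simulating step by step:
  req#1 t=0s: ALLOW
  req#2 t=0s: ALLOW
  req#3 t=0s: ALLOW
  req#4 t=1s: ALLOW
  req#5 t=1s: DENY
  req#6 t=1s: DENY
  req#7 t=1s: DENY
  req#8 t=2s: ALLOW
  req#9 t=2s: DENY
  req#10 t=3s: ALLOW
  req#11 t=3s: DENY
  req#12 t=3s: DENY
  req#13 t=3s: DENY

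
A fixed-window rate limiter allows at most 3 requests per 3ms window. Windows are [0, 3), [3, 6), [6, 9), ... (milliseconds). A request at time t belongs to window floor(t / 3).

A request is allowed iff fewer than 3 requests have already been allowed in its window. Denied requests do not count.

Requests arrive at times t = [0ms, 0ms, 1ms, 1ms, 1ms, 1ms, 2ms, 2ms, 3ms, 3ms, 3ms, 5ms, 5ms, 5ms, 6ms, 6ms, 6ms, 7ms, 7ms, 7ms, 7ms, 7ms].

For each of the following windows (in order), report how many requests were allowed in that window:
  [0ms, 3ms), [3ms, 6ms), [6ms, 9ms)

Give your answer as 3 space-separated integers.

Processing requests:
  req#1 t=0ms (window 0): ALLOW
  req#2 t=0ms (window 0): ALLOW
  req#3 t=1ms (window 0): ALLOW
  req#4 t=1ms (window 0): DENY
  req#5 t=1ms (window 0): DENY
  req#6 t=1ms (window 0): DENY
  req#7 t=2ms (window 0): DENY
  req#8 t=2ms (window 0): DENY
  req#9 t=3ms (window 1): ALLOW
  req#10 t=3ms (window 1): ALLOW
  req#11 t=3ms (window 1): ALLOW
  req#12 t=5ms (window 1): DENY
  req#13 t=5ms (window 1): DENY
  req#14 t=5ms (window 1): DENY
  req#15 t=6ms (window 2): ALLOW
  req#16 t=6ms (window 2): ALLOW
  req#17 t=6ms (window 2): ALLOW
  req#18 t=7ms (window 2): DENY
  req#19 t=7ms (window 2): DENY
  req#20 t=7ms (window 2): DENY
  req#21 t=7ms (window 2): DENY
  req#22 t=7ms (window 2): DENY

Allowed counts by window: 3 3 3

Answer: 3 3 3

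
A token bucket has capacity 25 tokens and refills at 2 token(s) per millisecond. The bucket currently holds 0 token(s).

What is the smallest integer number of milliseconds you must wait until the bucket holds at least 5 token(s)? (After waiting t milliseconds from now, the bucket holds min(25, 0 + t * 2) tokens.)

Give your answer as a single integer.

Need 0 + t * 2 >= 5, so t >= 5/2.
Smallest integer t = ceil(5/2) = 3.

Answer: 3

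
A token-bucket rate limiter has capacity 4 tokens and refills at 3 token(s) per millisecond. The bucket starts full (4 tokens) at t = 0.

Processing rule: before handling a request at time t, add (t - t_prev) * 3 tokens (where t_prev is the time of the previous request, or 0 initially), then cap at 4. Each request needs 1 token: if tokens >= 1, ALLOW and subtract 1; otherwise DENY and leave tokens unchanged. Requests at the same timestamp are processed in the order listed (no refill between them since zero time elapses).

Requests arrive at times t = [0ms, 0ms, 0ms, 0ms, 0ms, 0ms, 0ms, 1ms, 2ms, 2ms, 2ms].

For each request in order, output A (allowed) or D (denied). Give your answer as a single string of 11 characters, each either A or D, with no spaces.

Answer: AAAADDDAAAA

Derivation:
Simulating step by step:
  req#1 t=0ms: ALLOW
  req#2 t=0ms: ALLOW
  req#3 t=0ms: ALLOW
  req#4 t=0ms: ALLOW
  req#5 t=0ms: DENY
  req#6 t=0ms: DENY
  req#7 t=0ms: DENY
  req#8 t=1ms: ALLOW
  req#9 t=2ms: ALLOW
  req#10 t=2ms: ALLOW
  req#11 t=2ms: ALLOW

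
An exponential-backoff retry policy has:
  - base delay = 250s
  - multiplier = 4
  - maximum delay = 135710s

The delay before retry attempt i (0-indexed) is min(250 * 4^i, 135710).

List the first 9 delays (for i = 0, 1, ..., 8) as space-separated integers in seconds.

Answer: 250 1000 4000 16000 64000 135710 135710 135710 135710

Derivation:
Computing each delay:
  i=0: min(250*4^0, 135710) = 250
  i=1: min(250*4^1, 135710) = 1000
  i=2: min(250*4^2, 135710) = 4000
  i=3: min(250*4^3, 135710) = 16000
  i=4: min(250*4^4, 135710) = 64000
  i=5: min(250*4^5, 135710) = 135710
  i=6: min(250*4^6, 135710) = 135710
  i=7: min(250*4^7, 135710) = 135710
  i=8: min(250*4^8, 135710) = 135710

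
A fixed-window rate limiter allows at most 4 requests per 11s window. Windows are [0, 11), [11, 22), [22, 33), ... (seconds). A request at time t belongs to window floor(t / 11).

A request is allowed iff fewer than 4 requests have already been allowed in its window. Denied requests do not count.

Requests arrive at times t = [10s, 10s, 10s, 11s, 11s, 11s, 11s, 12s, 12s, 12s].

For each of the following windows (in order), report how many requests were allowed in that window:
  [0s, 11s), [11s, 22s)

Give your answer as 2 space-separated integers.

Processing requests:
  req#1 t=10s (window 0): ALLOW
  req#2 t=10s (window 0): ALLOW
  req#3 t=10s (window 0): ALLOW
  req#4 t=11s (window 1): ALLOW
  req#5 t=11s (window 1): ALLOW
  req#6 t=11s (window 1): ALLOW
  req#7 t=11s (window 1): ALLOW
  req#8 t=12s (window 1): DENY
  req#9 t=12s (window 1): DENY
  req#10 t=12s (window 1): DENY

Allowed counts by window: 3 4

Answer: 3 4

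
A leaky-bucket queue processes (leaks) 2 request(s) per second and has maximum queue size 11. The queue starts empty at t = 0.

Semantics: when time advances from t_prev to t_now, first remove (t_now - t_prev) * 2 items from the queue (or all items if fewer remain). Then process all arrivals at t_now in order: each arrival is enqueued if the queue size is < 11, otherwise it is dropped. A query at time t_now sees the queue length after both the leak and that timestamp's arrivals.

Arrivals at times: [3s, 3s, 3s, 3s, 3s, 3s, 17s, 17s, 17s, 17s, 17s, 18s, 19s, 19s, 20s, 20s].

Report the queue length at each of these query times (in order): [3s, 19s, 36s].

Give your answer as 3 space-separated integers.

Queue lengths at query times:
  query t=3s: backlog = 6
  query t=19s: backlog = 4
  query t=36s: backlog = 0

Answer: 6 4 0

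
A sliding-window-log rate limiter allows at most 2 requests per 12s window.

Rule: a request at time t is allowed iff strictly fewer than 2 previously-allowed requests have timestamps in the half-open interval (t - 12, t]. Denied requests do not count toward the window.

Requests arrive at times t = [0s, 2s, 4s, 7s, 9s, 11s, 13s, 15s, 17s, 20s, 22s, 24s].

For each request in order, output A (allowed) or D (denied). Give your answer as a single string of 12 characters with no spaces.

Answer: AADDDDAADDDD

Derivation:
Tracking allowed requests in the window:
  req#1 t=0s: ALLOW
  req#2 t=2s: ALLOW
  req#3 t=4s: DENY
  req#4 t=7s: DENY
  req#5 t=9s: DENY
  req#6 t=11s: DENY
  req#7 t=13s: ALLOW
  req#8 t=15s: ALLOW
  req#9 t=17s: DENY
  req#10 t=20s: DENY
  req#11 t=22s: DENY
  req#12 t=24s: DENY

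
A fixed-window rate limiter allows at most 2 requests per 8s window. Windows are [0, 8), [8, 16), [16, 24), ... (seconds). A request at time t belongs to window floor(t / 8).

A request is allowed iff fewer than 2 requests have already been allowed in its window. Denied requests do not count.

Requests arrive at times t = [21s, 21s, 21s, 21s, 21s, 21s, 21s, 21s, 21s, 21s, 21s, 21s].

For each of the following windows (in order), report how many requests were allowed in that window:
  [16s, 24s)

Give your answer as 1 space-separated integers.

Processing requests:
  req#1 t=21s (window 2): ALLOW
  req#2 t=21s (window 2): ALLOW
  req#3 t=21s (window 2): DENY
  req#4 t=21s (window 2): DENY
  req#5 t=21s (window 2): DENY
  req#6 t=21s (window 2): DENY
  req#7 t=21s (window 2): DENY
  req#8 t=21s (window 2): DENY
  req#9 t=21s (window 2): DENY
  req#10 t=21s (window 2): DENY
  req#11 t=21s (window 2): DENY
  req#12 t=21s (window 2): DENY

Allowed counts by window: 2

Answer: 2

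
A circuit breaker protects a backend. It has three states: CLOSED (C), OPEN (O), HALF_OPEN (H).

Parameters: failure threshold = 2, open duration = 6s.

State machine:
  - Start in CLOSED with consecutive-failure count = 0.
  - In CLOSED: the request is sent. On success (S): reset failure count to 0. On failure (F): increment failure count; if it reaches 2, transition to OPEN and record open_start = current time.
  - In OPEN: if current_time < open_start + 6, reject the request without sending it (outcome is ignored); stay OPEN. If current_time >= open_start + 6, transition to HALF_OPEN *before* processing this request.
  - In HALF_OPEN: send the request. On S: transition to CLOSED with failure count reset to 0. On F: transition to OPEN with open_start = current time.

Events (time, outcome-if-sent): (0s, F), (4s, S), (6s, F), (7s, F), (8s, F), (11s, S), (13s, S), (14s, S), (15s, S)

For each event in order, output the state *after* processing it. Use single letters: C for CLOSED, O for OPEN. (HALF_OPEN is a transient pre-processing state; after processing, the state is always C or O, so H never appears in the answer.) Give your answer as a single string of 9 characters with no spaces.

Answer: CCCOOOCCC

Derivation:
State after each event:
  event#1 t=0s outcome=F: state=CLOSED
  event#2 t=4s outcome=S: state=CLOSED
  event#3 t=6s outcome=F: state=CLOSED
  event#4 t=7s outcome=F: state=OPEN
  event#5 t=8s outcome=F: state=OPEN
  event#6 t=11s outcome=S: state=OPEN
  event#7 t=13s outcome=S: state=CLOSED
  event#8 t=14s outcome=S: state=CLOSED
  event#9 t=15s outcome=S: state=CLOSED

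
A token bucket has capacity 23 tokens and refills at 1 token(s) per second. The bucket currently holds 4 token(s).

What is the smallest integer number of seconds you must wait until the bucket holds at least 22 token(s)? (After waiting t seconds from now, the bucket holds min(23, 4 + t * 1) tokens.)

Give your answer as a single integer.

Answer: 18

Derivation:
Need 4 + t * 1 >= 22, so t >= 18/1.
Smallest integer t = ceil(18/1) = 18.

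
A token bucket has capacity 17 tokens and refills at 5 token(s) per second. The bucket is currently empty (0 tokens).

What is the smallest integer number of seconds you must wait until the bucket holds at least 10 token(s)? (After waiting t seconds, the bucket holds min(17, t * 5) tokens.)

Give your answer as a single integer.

Answer: 2

Derivation:
Need t * 5 >= 10, so t >= 10/5.
Smallest integer t = ceil(10/5) = 2.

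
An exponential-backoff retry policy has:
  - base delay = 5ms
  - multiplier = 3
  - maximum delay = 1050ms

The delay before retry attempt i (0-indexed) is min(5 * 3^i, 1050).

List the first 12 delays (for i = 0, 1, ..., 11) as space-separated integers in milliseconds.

Computing each delay:
  i=0: min(5*3^0, 1050) = 5
  i=1: min(5*3^1, 1050) = 15
  i=2: min(5*3^2, 1050) = 45
  i=3: min(5*3^3, 1050) = 135
  i=4: min(5*3^4, 1050) = 405
  i=5: min(5*3^5, 1050) = 1050
  i=6: min(5*3^6, 1050) = 1050
  i=7: min(5*3^7, 1050) = 1050
  i=8: min(5*3^8, 1050) = 1050
  i=9: min(5*3^9, 1050) = 1050
  i=10: min(5*3^10, 1050) = 1050
  i=11: min(5*3^11, 1050) = 1050

Answer: 5 15 45 135 405 1050 1050 1050 1050 1050 1050 1050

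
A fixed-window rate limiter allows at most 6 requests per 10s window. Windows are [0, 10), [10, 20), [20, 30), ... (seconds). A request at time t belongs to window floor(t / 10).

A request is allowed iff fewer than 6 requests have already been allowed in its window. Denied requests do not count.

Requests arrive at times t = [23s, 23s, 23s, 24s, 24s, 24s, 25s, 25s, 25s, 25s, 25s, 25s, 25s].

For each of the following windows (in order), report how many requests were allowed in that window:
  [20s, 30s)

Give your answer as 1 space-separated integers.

Answer: 6

Derivation:
Processing requests:
  req#1 t=23s (window 2): ALLOW
  req#2 t=23s (window 2): ALLOW
  req#3 t=23s (window 2): ALLOW
  req#4 t=24s (window 2): ALLOW
  req#5 t=24s (window 2): ALLOW
  req#6 t=24s (window 2): ALLOW
  req#7 t=25s (window 2): DENY
  req#8 t=25s (window 2): DENY
  req#9 t=25s (window 2): DENY
  req#10 t=25s (window 2): DENY
  req#11 t=25s (window 2): DENY
  req#12 t=25s (window 2): DENY
  req#13 t=25s (window 2): DENY

Allowed counts by window: 6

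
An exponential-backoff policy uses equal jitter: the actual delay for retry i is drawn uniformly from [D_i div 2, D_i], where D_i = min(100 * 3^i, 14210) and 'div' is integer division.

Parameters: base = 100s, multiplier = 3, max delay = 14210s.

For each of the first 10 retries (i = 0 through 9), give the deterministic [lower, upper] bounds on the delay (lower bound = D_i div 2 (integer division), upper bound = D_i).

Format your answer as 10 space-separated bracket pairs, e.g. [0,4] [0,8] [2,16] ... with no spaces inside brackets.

Computing bounds per retry:
  i=0: D_i=min(100*3^0,14210)=100, bounds=[50,100]
  i=1: D_i=min(100*3^1,14210)=300, bounds=[150,300]
  i=2: D_i=min(100*3^2,14210)=900, bounds=[450,900]
  i=3: D_i=min(100*3^3,14210)=2700, bounds=[1350,2700]
  i=4: D_i=min(100*3^4,14210)=8100, bounds=[4050,8100]
  i=5: D_i=min(100*3^5,14210)=14210, bounds=[7105,14210]
  i=6: D_i=min(100*3^6,14210)=14210, bounds=[7105,14210]
  i=7: D_i=min(100*3^7,14210)=14210, bounds=[7105,14210]
  i=8: D_i=min(100*3^8,14210)=14210, bounds=[7105,14210]
  i=9: D_i=min(100*3^9,14210)=14210, bounds=[7105,14210]

Answer: [50,100] [150,300] [450,900] [1350,2700] [4050,8100] [7105,14210] [7105,14210] [7105,14210] [7105,14210] [7105,14210]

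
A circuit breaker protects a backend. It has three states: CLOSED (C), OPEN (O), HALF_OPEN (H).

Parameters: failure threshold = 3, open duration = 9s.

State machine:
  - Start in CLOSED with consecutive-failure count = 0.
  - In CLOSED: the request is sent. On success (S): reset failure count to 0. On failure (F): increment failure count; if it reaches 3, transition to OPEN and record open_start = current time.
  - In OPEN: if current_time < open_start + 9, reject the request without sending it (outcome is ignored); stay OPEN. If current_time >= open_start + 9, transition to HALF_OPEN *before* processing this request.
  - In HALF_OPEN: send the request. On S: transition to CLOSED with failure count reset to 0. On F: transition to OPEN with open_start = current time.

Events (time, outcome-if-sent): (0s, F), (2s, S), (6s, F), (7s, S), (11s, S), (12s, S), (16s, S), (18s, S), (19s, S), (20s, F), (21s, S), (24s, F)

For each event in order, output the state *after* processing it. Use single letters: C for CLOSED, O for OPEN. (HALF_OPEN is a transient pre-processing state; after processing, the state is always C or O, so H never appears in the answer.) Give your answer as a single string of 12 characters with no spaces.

Answer: CCCCCCCCCCCC

Derivation:
State after each event:
  event#1 t=0s outcome=F: state=CLOSED
  event#2 t=2s outcome=S: state=CLOSED
  event#3 t=6s outcome=F: state=CLOSED
  event#4 t=7s outcome=S: state=CLOSED
  event#5 t=11s outcome=S: state=CLOSED
  event#6 t=12s outcome=S: state=CLOSED
  event#7 t=16s outcome=S: state=CLOSED
  event#8 t=18s outcome=S: state=CLOSED
  event#9 t=19s outcome=S: state=CLOSED
  event#10 t=20s outcome=F: state=CLOSED
  event#11 t=21s outcome=S: state=CLOSED
  event#12 t=24s outcome=F: state=CLOSED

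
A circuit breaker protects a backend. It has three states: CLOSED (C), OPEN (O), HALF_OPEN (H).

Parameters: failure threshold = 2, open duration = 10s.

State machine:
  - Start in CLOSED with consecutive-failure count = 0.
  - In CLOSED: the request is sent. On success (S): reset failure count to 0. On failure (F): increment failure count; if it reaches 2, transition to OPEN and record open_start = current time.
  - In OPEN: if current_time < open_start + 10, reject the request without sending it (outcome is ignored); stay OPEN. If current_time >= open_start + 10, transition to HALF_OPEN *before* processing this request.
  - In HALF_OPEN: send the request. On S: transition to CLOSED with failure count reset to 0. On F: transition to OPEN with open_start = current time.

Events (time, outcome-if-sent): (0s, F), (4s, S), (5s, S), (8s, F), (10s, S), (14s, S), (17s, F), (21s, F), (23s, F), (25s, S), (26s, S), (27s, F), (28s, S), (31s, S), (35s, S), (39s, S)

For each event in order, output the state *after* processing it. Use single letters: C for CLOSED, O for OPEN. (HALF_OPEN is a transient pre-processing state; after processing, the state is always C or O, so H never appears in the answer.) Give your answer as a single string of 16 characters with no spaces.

State after each event:
  event#1 t=0s outcome=F: state=CLOSED
  event#2 t=4s outcome=S: state=CLOSED
  event#3 t=5s outcome=S: state=CLOSED
  event#4 t=8s outcome=F: state=CLOSED
  event#5 t=10s outcome=S: state=CLOSED
  event#6 t=14s outcome=S: state=CLOSED
  event#7 t=17s outcome=F: state=CLOSED
  event#8 t=21s outcome=F: state=OPEN
  event#9 t=23s outcome=F: state=OPEN
  event#10 t=25s outcome=S: state=OPEN
  event#11 t=26s outcome=S: state=OPEN
  event#12 t=27s outcome=F: state=OPEN
  event#13 t=28s outcome=S: state=OPEN
  event#14 t=31s outcome=S: state=CLOSED
  event#15 t=35s outcome=S: state=CLOSED
  event#16 t=39s outcome=S: state=CLOSED

Answer: CCCCCCCOOOOOOCCC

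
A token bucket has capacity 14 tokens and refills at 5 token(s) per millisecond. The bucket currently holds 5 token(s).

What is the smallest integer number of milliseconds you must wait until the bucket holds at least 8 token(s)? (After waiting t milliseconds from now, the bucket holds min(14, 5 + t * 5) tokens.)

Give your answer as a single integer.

Need 5 + t * 5 >= 8, so t >= 3/5.
Smallest integer t = ceil(3/5) = 1.

Answer: 1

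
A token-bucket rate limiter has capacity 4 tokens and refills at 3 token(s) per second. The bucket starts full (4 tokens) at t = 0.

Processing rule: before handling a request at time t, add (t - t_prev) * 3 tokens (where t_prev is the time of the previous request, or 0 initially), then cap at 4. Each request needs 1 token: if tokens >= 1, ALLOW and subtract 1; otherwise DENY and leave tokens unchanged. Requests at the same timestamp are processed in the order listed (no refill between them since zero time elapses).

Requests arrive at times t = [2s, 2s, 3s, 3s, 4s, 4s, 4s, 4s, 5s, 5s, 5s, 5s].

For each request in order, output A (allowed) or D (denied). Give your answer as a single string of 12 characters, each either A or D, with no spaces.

Simulating step by step:
  req#1 t=2s: ALLOW
  req#2 t=2s: ALLOW
  req#3 t=3s: ALLOW
  req#4 t=3s: ALLOW
  req#5 t=4s: ALLOW
  req#6 t=4s: ALLOW
  req#7 t=4s: ALLOW
  req#8 t=4s: ALLOW
  req#9 t=5s: ALLOW
  req#10 t=5s: ALLOW
  req#11 t=5s: ALLOW
  req#12 t=5s: DENY

Answer: AAAAAAAAAAAD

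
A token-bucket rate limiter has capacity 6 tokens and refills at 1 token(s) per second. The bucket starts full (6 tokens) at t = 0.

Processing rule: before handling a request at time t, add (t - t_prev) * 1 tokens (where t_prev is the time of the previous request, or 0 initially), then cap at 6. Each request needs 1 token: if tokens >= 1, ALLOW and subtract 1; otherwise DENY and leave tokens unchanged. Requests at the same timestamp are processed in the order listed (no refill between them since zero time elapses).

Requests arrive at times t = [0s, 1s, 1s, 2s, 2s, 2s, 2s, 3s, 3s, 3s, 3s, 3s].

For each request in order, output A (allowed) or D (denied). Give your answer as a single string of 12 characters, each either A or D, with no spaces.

Simulating step by step:
  req#1 t=0s: ALLOW
  req#2 t=1s: ALLOW
  req#3 t=1s: ALLOW
  req#4 t=2s: ALLOW
  req#5 t=2s: ALLOW
  req#6 t=2s: ALLOW
  req#7 t=2s: ALLOW
  req#8 t=3s: ALLOW
  req#9 t=3s: ALLOW
  req#10 t=3s: DENY
  req#11 t=3s: DENY
  req#12 t=3s: DENY

Answer: AAAAAAAAADDD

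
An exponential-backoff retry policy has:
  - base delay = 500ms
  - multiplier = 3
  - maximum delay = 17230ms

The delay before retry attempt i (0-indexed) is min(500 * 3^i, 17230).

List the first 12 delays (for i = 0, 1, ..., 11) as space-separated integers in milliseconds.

Answer: 500 1500 4500 13500 17230 17230 17230 17230 17230 17230 17230 17230

Derivation:
Computing each delay:
  i=0: min(500*3^0, 17230) = 500
  i=1: min(500*3^1, 17230) = 1500
  i=2: min(500*3^2, 17230) = 4500
  i=3: min(500*3^3, 17230) = 13500
  i=4: min(500*3^4, 17230) = 17230
  i=5: min(500*3^5, 17230) = 17230
  i=6: min(500*3^6, 17230) = 17230
  i=7: min(500*3^7, 17230) = 17230
  i=8: min(500*3^8, 17230) = 17230
  i=9: min(500*3^9, 17230) = 17230
  i=10: min(500*3^10, 17230) = 17230
  i=11: min(500*3^11, 17230) = 17230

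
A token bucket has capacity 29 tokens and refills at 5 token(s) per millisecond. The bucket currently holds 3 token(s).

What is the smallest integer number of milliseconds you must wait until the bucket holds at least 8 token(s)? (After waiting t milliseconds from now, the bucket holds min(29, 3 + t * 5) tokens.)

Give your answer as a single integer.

Answer: 1

Derivation:
Need 3 + t * 5 >= 8, so t >= 5/5.
Smallest integer t = ceil(5/5) = 1.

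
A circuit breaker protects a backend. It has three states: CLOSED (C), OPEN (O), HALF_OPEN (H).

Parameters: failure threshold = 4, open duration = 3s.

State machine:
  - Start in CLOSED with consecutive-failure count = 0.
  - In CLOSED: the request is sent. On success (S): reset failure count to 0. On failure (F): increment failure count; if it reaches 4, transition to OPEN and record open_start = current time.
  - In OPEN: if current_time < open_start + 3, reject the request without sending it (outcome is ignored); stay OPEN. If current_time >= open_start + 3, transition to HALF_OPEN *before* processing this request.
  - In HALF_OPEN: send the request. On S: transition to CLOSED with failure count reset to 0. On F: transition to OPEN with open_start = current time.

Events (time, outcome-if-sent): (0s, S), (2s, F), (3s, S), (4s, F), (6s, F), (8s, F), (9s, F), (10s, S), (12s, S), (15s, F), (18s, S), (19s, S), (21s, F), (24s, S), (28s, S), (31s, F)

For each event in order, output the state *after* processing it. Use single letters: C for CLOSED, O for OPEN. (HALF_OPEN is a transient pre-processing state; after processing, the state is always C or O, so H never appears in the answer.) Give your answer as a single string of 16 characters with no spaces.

Answer: CCCCCCOOCCCCCCCC

Derivation:
State after each event:
  event#1 t=0s outcome=S: state=CLOSED
  event#2 t=2s outcome=F: state=CLOSED
  event#3 t=3s outcome=S: state=CLOSED
  event#4 t=4s outcome=F: state=CLOSED
  event#5 t=6s outcome=F: state=CLOSED
  event#6 t=8s outcome=F: state=CLOSED
  event#7 t=9s outcome=F: state=OPEN
  event#8 t=10s outcome=S: state=OPEN
  event#9 t=12s outcome=S: state=CLOSED
  event#10 t=15s outcome=F: state=CLOSED
  event#11 t=18s outcome=S: state=CLOSED
  event#12 t=19s outcome=S: state=CLOSED
  event#13 t=21s outcome=F: state=CLOSED
  event#14 t=24s outcome=S: state=CLOSED
  event#15 t=28s outcome=S: state=CLOSED
  event#16 t=31s outcome=F: state=CLOSED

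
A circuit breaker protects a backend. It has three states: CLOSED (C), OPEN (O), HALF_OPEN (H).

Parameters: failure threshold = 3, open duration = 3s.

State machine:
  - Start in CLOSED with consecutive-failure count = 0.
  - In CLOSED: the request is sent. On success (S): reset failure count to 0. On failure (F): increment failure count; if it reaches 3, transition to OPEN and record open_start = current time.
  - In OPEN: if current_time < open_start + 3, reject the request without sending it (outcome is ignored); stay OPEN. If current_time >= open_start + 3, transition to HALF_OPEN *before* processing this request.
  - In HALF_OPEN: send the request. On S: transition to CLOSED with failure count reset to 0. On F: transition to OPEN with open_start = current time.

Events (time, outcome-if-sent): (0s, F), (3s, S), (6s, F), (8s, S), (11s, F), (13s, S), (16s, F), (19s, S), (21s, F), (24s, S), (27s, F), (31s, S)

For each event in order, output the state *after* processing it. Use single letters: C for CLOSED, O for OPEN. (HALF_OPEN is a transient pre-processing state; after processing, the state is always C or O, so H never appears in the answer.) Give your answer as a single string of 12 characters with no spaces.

Answer: CCCCCCCCCCCC

Derivation:
State after each event:
  event#1 t=0s outcome=F: state=CLOSED
  event#2 t=3s outcome=S: state=CLOSED
  event#3 t=6s outcome=F: state=CLOSED
  event#4 t=8s outcome=S: state=CLOSED
  event#5 t=11s outcome=F: state=CLOSED
  event#6 t=13s outcome=S: state=CLOSED
  event#7 t=16s outcome=F: state=CLOSED
  event#8 t=19s outcome=S: state=CLOSED
  event#9 t=21s outcome=F: state=CLOSED
  event#10 t=24s outcome=S: state=CLOSED
  event#11 t=27s outcome=F: state=CLOSED
  event#12 t=31s outcome=S: state=CLOSED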